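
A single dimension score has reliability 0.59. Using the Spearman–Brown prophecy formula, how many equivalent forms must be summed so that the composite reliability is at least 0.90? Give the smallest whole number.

7

k ≥ ρ*(1−ρ₁)/(ρ₁(1−ρ*)) = 0.90·0.41 / (0.59·0.10) = 6.254.
Smallest integer k = 7.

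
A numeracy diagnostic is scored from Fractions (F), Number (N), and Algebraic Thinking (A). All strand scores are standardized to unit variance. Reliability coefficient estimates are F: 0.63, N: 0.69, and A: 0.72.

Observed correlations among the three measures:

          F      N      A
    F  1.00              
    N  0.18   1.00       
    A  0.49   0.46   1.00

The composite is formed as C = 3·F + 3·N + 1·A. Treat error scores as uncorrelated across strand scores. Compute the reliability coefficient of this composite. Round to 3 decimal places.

0.771

Var(C) = 3² + 3² + 1 + 2·[9·0.18 + 3·0.49 + 3·0.46] = 19 + 8.94 = 27.94.
Because errors are independent across components, Cov(Tᵢ,Tⱼ) = Cov(Xᵢ,Xⱼ); the off-diagonal part of the true-score variance is the same as above.
True-score variance = [3²·0.63 + 3²·0.69 + 0.72] + 8.94 = 12.6 + 8.94 = 21.54.
Reliability = 21.54 / 27.94 = 0.771.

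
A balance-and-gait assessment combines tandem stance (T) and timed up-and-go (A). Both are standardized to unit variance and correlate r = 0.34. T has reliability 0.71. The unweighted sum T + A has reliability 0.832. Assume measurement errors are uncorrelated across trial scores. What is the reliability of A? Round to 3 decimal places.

Var(T+A) = 2 + 2·0.34 = 2.680.
True-score variance = ρ_T + ρ_A + 2·0.34, so 0.832 = (0.71 + ρ_A + 0.68) / 2.680.
ρ_A = 0.832·2.680 − 0.71 − 0.68 = 0.840.

0.840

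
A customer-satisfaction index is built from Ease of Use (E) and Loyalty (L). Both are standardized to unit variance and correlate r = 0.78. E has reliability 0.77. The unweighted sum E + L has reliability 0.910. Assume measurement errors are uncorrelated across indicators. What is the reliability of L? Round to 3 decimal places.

0.910

Var(E+L) = 2 + 2·0.78 = 3.560.
True-score variance = ρ_E + ρ_L + 2·0.78, so 0.910 = (0.77 + ρ_L + 1.56) / 3.560.
ρ_L = 0.910·3.560 − 0.77 − 1.56 = 0.910.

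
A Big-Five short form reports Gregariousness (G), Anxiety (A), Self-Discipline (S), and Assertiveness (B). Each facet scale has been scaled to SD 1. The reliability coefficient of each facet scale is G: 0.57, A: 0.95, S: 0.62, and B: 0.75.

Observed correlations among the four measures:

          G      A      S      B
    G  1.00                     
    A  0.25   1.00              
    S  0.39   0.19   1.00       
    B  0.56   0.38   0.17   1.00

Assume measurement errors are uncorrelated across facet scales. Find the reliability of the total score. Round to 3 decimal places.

Var(G+A+S+B) = 4 + 2·[0.25 + 0.39 + 0.56 + 0.19 + 0.38 + 0.17] = 4 + 3.88 = 7.88.
Under uncorrelated errors the observed covariances equal the true-score covariances, so only the own-variance terms attenuate.
True-score variance = [0.57 + 0.95 + 0.62 + 0.75] + 3.88 = 2.89 + 3.88 = 6.77.
Reliability = 6.77 / 7.88 = 0.859.

0.859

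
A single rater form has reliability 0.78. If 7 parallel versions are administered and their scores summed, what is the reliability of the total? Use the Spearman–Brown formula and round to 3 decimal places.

0.961

ρ_k = kρ / (1 + (k−1)ρ) = 7·0.78 / (1 + 6·0.78) = 5.460 / 5.680 = 0.961.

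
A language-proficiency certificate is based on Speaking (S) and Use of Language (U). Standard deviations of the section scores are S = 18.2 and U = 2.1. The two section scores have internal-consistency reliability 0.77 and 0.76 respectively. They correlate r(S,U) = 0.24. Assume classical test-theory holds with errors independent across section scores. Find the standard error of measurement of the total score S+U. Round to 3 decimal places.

8.789

Var(total) = 335.65 + 18.3456 = 353.996.
True-score variance = 258.406 + 18.3456 = 276.752, so reliability = 0.7818.
Error variance = 353.996 − 276.752 = 77.2436; SEM = √77.2436 = 8.789.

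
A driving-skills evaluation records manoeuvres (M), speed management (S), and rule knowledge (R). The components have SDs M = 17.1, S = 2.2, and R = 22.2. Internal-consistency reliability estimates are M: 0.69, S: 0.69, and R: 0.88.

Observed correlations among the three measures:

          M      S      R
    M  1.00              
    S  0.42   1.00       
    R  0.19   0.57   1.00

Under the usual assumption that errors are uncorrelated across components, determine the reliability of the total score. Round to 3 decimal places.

Var(M+S+R) = 17.1² + 2.2² + 22.2² + 2·[17.1·2.2·0.42 + 17.1·22.2·0.19 + 2.2·22.2·0.57] = 790.09 + 231.534 = 1021.62.
With uncorrelated errors the cross-covariances are all true-score covariance, so they carry over unchanged; only the diagonal terms shrink to ρᵢσᵢ².
True-score variance = [17.1²·0.69 + 2.2²·0.69 + 22.2²·0.88] + 231.534 = 638.802 + 231.534 = 870.336.
Reliability = 870.336 / 1021.62 = 0.852.

0.852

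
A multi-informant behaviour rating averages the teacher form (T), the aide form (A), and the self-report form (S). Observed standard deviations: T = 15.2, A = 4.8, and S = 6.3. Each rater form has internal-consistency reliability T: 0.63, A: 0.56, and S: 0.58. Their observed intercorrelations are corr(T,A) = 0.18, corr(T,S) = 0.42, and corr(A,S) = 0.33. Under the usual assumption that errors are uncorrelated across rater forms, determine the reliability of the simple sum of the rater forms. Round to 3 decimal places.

0.733

Var(T+A+S) = 15.2² + 4.8² + 6.3² + 2·[15.2·4.8·0.18 + 15.2·6.3·0.42 + 4.8·6.3·0.33] = 293.77 + 126.662 = 420.432.
Under uncorrelated errors the observed covariances equal the true-score covariances, so only the own-variance terms attenuate.
True-score variance = [15.2²·0.63 + 4.8²·0.56 + 6.3²·0.58] + 126.662 = 181.478 + 126.662 = 308.14.
Reliability = 308.14 / 420.432 = 0.733.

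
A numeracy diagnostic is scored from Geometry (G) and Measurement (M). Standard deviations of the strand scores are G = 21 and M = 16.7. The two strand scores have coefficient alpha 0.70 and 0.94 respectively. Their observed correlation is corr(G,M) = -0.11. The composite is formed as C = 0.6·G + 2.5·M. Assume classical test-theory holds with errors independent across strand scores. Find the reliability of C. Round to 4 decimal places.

0.9148

Var(C) = 0.6²·21² + 2.5²·16.7² + 2·[1.5·21·16.7·(-0.11)] = 1901.82 − 115.731 = 1786.09.
Under uncorrelated errors the observed covariances equal the true-score covariances, so only the own-variance terms attenuate.
True-score variance = [0.6²·21²·0.70 + 2.5²·16.7²·0.94] − 115.731 = 1749.61 − 115.731 = 1633.88.
Reliability = 1633.88 / 1786.09 = 0.9148.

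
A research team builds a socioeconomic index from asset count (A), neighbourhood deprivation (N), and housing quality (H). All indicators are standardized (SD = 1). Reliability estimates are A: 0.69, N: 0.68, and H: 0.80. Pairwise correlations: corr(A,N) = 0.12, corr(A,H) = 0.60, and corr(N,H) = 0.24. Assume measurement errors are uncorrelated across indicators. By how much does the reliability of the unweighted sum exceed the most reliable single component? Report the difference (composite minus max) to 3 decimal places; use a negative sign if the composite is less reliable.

Var(sum) = 3 + 1.92 = 4.92; true-score variance = 2.17 + 1.92 = 4.09; composite reliability = 0.8313.
Max component reliability = 0.8000.
Difference = 0.8313 − 0.8000 = 0.031.

0.031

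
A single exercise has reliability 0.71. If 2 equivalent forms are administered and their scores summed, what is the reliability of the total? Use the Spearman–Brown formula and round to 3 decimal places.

ρ_k = kρ / (1 + (k−1)ρ) = 2·0.71 / (1 + 1·0.71) = 1.420 / 1.710 = 0.830.

0.830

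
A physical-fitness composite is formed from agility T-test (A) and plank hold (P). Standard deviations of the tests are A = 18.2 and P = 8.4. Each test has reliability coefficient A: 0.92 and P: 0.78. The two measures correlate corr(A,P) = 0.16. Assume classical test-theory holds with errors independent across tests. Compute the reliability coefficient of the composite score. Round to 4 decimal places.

Var(A+P) = 18.2² + 8.4² + 2·[18.2·8.4·0.16] = 401.8 + 48.9216 = 450.722.
Because errors are independent across components, Cov(Tᵢ,Tⱼ) = Cov(Xᵢ,Xⱼ); the off-diagonal part of the true-score variance is the same as above.
True-score variance = [18.2²·0.92 + 8.4²·0.78] + 48.9216 = 359.778 + 48.9216 = 408.699.
Reliability = 408.699 / 450.722 = 0.9068.

0.9068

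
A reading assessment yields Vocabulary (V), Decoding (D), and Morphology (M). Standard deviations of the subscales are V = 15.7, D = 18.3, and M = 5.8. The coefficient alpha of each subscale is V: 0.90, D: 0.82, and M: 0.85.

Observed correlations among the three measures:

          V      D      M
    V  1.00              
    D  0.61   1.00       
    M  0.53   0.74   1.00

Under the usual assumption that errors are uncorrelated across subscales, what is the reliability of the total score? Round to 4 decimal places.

Var(V+D+M) = 15.7² + 18.3² + 5.8² + 2·[15.7·18.3·0.61 + 15.7·5.8·0.53 + 18.3·5.8·0.74] = 615.02 + 604.129 = 1219.15.
Under uncorrelated errors the observed covariances equal the true-score covariances, so only the own-variance terms attenuate.
True-score variance = [15.7²·0.90 + 18.3²·0.82 + 5.8²·0.85] + 604.129 = 525.045 + 604.129 = 1129.17.
Reliability = 1129.17 / 1219.15 = 0.9262.

0.9262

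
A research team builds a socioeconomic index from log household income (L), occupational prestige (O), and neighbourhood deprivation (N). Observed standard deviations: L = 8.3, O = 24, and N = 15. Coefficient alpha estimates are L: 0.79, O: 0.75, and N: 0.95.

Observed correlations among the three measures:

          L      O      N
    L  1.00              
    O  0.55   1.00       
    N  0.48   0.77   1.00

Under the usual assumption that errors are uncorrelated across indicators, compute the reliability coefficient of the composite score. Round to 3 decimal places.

0.904

Var(L+O+N) = 8.3² + 24² + 15² + 2·[8.3·24·0.55 + 8.3·15·0.48 + 24·15·0.77] = 869.89 + 893.04 = 1762.93.
Because errors are independent across components, Cov(Tᵢ,Tⱼ) = Cov(Xᵢ,Xⱼ); the off-diagonal part of the true-score variance is the same as above.
True-score variance = [8.3²·0.79 + 24²·0.75 + 15²·0.95] + 893.04 = 700.173 + 893.04 = 1593.21.
Reliability = 1593.21 / 1762.93 = 0.904.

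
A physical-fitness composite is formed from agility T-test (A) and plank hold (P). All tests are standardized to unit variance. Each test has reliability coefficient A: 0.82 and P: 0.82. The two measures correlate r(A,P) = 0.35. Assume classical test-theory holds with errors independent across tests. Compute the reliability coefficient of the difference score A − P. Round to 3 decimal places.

Var(A−P) = 1 + 1 − 2·0.35 = 2 − 0.7 = 1.3.
With uncorrelated errors the cross-covariances are all true-score covariance, so they carry over unchanged; only the diagonal terms shrink to ρᵢσᵢ².
True-score variance = [0.82 + 0.82] − 0.7 = 1.64 − 0.7 = 0.94.
Reliability = 0.94 / 1.3 = 0.723.

0.723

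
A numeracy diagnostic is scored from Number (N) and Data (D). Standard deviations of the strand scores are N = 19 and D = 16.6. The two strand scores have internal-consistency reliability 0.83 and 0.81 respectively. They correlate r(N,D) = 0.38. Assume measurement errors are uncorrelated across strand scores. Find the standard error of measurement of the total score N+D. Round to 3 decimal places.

Var(total) = 636.56 + 239.704 = 876.264.
True-score variance = 522.834 + 239.704 = 762.538, so reliability = 0.8702.
Error variance = 876.264 − 762.538 = 113.726; SEM = √113.726 = 10.664.

10.664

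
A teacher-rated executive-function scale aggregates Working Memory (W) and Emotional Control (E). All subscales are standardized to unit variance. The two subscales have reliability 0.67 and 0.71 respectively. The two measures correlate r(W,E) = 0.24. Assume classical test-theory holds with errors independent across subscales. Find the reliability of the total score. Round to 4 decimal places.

Var(W+E) = 2 + 2·[0.24] = 2 + 0.48 = 2.48.
With uncorrelated errors the cross-covariances are all true-score covariance, so they carry over unchanged; only the diagonal terms shrink to ρᵢσᵢ².
True-score variance = [0.67 + 0.71] + 0.48 = 1.38 + 0.48 = 1.86.
Reliability = 1.86 / 2.48 = 0.7500.

0.7500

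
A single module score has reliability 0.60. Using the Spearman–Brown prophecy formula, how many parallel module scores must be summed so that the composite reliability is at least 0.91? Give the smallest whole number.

7

k ≥ ρ*(1−ρ₁)/(ρ₁(1−ρ*)) = 0.91·0.40 / (0.60·0.09) = 6.741.
Smallest integer k = 7.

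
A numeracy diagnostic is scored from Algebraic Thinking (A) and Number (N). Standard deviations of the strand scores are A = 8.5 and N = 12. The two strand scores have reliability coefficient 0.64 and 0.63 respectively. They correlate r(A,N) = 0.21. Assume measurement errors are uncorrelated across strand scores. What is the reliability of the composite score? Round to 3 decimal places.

0.694

Var(A+N) = 8.5² + 12² + 2·[8.5·12·0.21] = 216.25 + 42.84 = 259.09.
With uncorrelated errors the cross-covariances are all true-score covariance, so they carry over unchanged; only the diagonal terms shrink to ρᵢσᵢ².
True-score variance = [8.5²·0.64 + 12²·0.63] + 42.84 = 136.96 + 42.84 = 179.8.
Reliability = 179.8 / 259.09 = 0.694.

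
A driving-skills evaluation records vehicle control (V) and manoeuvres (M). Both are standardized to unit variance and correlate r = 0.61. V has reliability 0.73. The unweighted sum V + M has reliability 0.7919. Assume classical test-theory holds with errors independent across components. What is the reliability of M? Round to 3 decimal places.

0.600

Var(V+M) = 2 + 2·0.61 = 3.220.
True-score variance = ρ_V + ρ_M + 2·0.61, so 0.7919 = (0.73 + ρ_M + 1.22) / 3.220.
ρ_M = 0.7919·3.220 − 0.73 − 1.22 = 0.600.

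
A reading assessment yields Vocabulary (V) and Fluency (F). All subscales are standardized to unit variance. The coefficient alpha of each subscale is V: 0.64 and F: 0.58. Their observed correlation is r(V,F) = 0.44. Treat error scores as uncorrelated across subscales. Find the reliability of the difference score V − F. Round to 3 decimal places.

0.304

Var(V−F) = 1 + 1 − 2·0.44 = 2 − 0.88 = 1.12.
With uncorrelated errors the cross-covariances are all true-score covariance, so they carry over unchanged; only the diagonal terms shrink to ρᵢσᵢ².
True-score variance = [0.64 + 0.58] − 0.88 = 1.22 − 0.88 = 0.34.
Reliability = 0.34 / 1.12 = 0.304.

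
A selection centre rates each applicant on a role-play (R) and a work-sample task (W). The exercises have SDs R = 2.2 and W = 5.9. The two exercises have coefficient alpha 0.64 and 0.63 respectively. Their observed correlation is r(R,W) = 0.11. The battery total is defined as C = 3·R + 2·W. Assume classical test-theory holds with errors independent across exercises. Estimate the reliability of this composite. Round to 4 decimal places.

Var(C) = 3²·2.2² + 2²·5.9² + 2·[6·2.2·5.9·0.11] = 182.8 + 17.1336 = 199.934.
Because errors are independent across components, Cov(Tᵢ,Tⱼ) = Cov(Xᵢ,Xⱼ); the off-diagonal part of the true-score variance is the same as above.
True-score variance = [3²·2.2²·0.64 + 2²·5.9²·0.63] + 17.1336 = 115.6 + 17.1336 = 132.733.
Reliability = 132.733 / 199.934 = 0.6639.

0.6639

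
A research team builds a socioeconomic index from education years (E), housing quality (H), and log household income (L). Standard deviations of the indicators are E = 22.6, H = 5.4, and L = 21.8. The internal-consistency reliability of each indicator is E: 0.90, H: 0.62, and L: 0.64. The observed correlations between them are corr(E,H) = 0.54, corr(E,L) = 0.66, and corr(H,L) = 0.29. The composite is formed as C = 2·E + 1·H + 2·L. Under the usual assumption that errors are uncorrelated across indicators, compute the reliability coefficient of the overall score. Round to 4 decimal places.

Var(C) = 2²·22.6² + 5.4² + 2²·21.8² + 2·[2·22.6·5.4·0.54 + 4·22.6·21.8·0.66 + 2·5.4·21.8·0.29] = 3973.16 + 3001.51 = 6974.67.
Because errors are independent across components, Cov(Tᵢ,Tⱼ) = Cov(Xᵢ,Xⱼ); the off-diagonal part of the true-score variance is the same as above.
True-score variance = [2²·22.6²·0.90 + 5.4²·0.62 + 2²·21.8²·0.64] + 3001.51 = 3073.43 + 3001.51 = 6074.94.
Reliability = 6074.94 / 6974.67 = 0.8710.

0.8710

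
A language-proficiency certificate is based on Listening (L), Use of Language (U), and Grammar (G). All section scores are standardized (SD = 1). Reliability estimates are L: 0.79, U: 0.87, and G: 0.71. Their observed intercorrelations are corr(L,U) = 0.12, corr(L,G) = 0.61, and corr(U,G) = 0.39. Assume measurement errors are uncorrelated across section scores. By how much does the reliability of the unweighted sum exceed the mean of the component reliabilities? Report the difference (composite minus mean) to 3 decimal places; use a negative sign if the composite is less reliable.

Var(sum) = 3 + 2.24 = 5.24; true-score variance = 2.37 + 2.24 = 4.61; composite reliability = 0.8798.
Mean component reliability = 0.7900.
Difference = 0.8798 − 0.7900 = 0.090.

0.090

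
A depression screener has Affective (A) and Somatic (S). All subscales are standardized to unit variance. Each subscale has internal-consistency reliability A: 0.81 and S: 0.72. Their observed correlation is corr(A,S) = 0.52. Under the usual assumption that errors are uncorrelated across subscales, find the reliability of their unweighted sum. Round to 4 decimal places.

Var(A+S) = 2 + 2·[0.52] = 2 + 1.04 = 3.04.
Under uncorrelated errors the observed covariances equal the true-score covariances, so only the own-variance terms attenuate.
True-score variance = [0.81 + 0.72] + 1.04 = 1.53 + 1.04 = 2.57.
Reliability = 2.57 / 3.04 = 0.8454.

0.8454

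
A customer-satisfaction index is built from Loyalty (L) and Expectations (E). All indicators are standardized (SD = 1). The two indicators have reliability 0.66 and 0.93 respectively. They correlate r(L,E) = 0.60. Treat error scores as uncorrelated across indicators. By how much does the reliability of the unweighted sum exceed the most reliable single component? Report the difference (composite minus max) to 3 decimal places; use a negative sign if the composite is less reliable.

-0.058

Var(sum) = 2 + 1.2 = 3.2; true-score variance = 1.59 + 1.2 = 2.79; composite reliability = 0.8719.
Max component reliability = 0.9300.
Difference = 0.8719 − 0.9300 = -0.058.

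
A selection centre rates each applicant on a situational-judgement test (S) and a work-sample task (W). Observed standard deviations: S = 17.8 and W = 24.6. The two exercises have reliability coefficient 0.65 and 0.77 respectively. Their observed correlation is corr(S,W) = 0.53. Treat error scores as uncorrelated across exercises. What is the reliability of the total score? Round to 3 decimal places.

0.820

Var(S+W) = 17.8² + 24.6² + 2·[17.8·24.6·0.53] = 922 + 464.153 = 1386.15.
With uncorrelated errors the cross-covariances are all true-score covariance, so they carry over unchanged; only the diagonal terms shrink to ρᵢσᵢ².
True-score variance = [17.8²·0.65 + 24.6²·0.77] + 464.153 = 671.919 + 464.153 = 1136.07.
Reliability = 1136.07 / 1386.15 = 0.820.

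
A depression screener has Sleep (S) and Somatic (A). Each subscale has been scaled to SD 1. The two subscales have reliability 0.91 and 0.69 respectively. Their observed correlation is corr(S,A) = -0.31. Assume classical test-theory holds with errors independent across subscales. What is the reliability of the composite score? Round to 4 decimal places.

0.7101

Var(S+A) = 2 + 2·[(-0.31)] = 2 − 0.62 = 1.38.
With uncorrelated errors the cross-covariances are all true-score covariance, so they carry over unchanged; only the diagonal terms shrink to ρᵢσᵢ².
True-score variance = [0.91 + 0.69] − 0.62 = 1.6 − 0.62 = 0.98.
Reliability = 0.98 / 1.38 = 0.7101.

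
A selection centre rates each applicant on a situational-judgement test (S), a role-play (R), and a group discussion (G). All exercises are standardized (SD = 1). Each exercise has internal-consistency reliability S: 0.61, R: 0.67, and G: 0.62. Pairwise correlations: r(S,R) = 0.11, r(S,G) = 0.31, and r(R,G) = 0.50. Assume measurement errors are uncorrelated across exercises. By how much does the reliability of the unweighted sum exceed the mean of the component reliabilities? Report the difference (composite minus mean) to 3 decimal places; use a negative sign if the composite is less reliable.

Var(sum) = 3 + 1.84 = 4.84; true-score variance = 1.9 + 1.84 = 3.74; composite reliability = 0.7727.
Mean component reliability = 0.6333.
Difference = 0.7727 − 0.6333 = 0.139.

0.139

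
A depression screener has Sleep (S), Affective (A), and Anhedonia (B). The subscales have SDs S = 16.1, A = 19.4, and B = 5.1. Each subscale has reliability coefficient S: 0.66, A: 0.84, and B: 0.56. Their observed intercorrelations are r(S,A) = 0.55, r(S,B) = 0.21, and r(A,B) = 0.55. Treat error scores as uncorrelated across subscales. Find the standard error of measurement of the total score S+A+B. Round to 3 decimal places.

12.641

Var(total) = 661.58 + 486.894 = 1148.47.
True-score variance = 501.787 + 486.894 = 988.681, so reliability = 0.8609.
Error variance = 1148.47 − 988.681 = 159.793; SEM = √159.793 = 12.641.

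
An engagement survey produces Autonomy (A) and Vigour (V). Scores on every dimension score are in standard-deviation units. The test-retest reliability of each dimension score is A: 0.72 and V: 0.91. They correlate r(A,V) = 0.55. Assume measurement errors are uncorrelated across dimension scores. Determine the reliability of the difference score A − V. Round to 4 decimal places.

Var(A−V) = 1 + 1 − 2·0.55 = 2 − 1.1 = 0.9.
With uncorrelated errors the cross-covariances are all true-score covariance, so they carry over unchanged; only the diagonal terms shrink to ρᵢσᵢ².
True-score variance = [0.72 + 0.91] − 1.1 = 1.63 − 1.1 = 0.53.
Reliability = 0.53 / 0.9 = 0.5889.

0.5889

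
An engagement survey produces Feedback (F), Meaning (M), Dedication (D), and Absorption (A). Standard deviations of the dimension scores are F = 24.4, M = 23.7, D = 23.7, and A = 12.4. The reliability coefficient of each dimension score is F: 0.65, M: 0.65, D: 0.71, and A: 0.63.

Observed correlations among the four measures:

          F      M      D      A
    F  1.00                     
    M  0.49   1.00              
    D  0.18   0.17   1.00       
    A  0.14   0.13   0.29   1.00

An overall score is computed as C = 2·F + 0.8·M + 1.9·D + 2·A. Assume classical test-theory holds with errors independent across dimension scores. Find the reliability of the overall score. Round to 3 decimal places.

0.791

Var(C) = 2²·24.4² + 0.8²·23.7² + 1.9²·23.7² + 2²·12.4² + 2·[1.6·24.4·23.7·0.49 + 3.8·24.4·23.7·0.18 + 4·24.4·12.4·0.14 + 1.52·23.7·23.7·0.17 + 1.6·23.7·12.4·0.13 + 3.8·23.7·12.4·0.29] = 5383.66 + 3096.94 = 8480.61.
Under uncorrelated errors the observed covariances equal the true-score covariances, so only the own-variance terms attenuate.
True-score variance = [2²·24.4²·0.65 + 0.8²·23.7²·0.65 + 1.9²·23.7²·0.71 + 2²·12.4²·0.63] + 3096.94 = 3608.74 + 3096.94 = 6705.69.
Reliability = 6705.69 / 8480.61 = 0.791.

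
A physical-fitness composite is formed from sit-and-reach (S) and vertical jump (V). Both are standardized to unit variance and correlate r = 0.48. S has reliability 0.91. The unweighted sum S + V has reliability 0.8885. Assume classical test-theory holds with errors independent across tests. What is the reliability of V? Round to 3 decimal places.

0.760

Var(S+V) = 2 + 2·0.48 = 2.960.
True-score variance = ρ_S + ρ_V + 2·0.48, so 0.8885 = (0.91 + ρ_V + 0.96) / 2.960.
ρ_V = 0.8885·2.960 − 0.91 − 0.96 = 0.760.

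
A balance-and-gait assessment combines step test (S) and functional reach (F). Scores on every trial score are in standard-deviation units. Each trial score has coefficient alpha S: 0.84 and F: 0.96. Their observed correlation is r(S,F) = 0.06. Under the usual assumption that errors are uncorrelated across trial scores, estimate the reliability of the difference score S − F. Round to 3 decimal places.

Var(S−F) = 1 + 1 − 2·0.06 = 2 − 0.12 = 1.88.
Because errors are independent across components, Cov(Tᵢ,Tⱼ) = Cov(Xᵢ,Xⱼ); the off-diagonal part of the true-score variance is the same as above.
True-score variance = [0.84 + 0.96] − 0.12 = 1.8 − 0.12 = 1.68.
Reliability = 1.68 / 1.88 = 0.894.

0.894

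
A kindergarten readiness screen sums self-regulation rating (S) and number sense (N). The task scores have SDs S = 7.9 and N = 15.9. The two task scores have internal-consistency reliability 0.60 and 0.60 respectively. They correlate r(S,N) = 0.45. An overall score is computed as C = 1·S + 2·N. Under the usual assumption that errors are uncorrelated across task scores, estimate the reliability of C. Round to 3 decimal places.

Var(C) = 7.9² + 2²·15.9² + 2·[2·7.9·15.9·0.45] = 1073.65 + 226.098 = 1299.75.
Under uncorrelated errors the observed covariances equal the true-score covariances, so only the own-variance terms attenuate.
True-score variance = [7.9²·0.60 + 2²·15.9²·0.60] + 226.098 = 644.19 + 226.098 = 870.288.
Reliability = 870.288 / 1299.75 = 0.670.

0.670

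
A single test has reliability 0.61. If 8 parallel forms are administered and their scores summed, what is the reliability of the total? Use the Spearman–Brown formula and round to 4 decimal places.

ρ_k = kρ / (1 + (k−1)ρ) = 8·0.61 / (1 + 7·0.61) = 4.880 / 5.270 = 0.9260.

0.9260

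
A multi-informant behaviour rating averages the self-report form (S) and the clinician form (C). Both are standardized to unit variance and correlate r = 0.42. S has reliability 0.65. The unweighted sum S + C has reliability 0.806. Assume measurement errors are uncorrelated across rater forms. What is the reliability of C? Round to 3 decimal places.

Var(S+C) = 2 + 2·0.42 = 2.840.
True-score variance = ρ_S + ρ_C + 2·0.42, so 0.806 = (0.65 + ρ_C + 0.84) / 2.840.
ρ_C = 0.806·2.840 − 0.65 − 0.84 = 0.799.

0.799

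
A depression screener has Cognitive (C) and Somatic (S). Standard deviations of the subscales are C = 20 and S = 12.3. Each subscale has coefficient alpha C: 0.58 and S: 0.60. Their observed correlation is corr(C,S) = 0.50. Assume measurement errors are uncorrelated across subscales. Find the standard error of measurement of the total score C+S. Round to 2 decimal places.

15.12

Var(total) = 551.29 + 246 = 797.29.
True-score variance = 322.774 + 246 = 568.774, so reliability = 0.7134.
Error variance = 797.29 − 568.774 = 228.516; SEM = √228.516 = 15.12.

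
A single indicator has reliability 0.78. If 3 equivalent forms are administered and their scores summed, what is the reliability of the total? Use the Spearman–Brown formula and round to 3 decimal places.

ρ_k = kρ / (1 + (k−1)ρ) = 3·0.78 / (1 + 2·0.78) = 2.340 / 2.560 = 0.914.

0.914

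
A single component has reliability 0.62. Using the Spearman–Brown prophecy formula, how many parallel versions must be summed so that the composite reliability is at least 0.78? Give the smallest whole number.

k ≥ ρ*(1−ρ₁)/(ρ₁(1−ρ*)) = 0.78·0.38 / (0.62·0.22) = 2.173.
Smallest integer k = 3.

3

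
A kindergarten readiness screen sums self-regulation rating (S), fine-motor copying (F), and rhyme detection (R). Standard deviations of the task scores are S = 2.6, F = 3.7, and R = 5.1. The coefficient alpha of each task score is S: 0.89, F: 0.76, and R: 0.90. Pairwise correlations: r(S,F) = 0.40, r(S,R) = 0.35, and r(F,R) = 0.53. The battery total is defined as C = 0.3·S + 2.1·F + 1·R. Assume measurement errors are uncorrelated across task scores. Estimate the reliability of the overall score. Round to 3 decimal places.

0.874

Var(C) = 0.3²·2.6² + 2.1²·3.7² + 5.1² + 2·[0.63·2.6·3.7·0.40 + 0.3·2.6·5.1·0.35 + 2.1·3.7·5.1·0.53] = 86.9913 + 49.6377 = 136.629.
Under uncorrelated errors the observed covariances equal the true-score covariances, so only the own-variance terms attenuate.
True-score variance = [0.3²·2.6²·0.89 + 2.1²·3.7²·0.76 + 5.1²·0.90] + 49.6377 = 69.8339 + 49.6377 = 119.472.
Reliability = 119.472 / 136.629 = 0.874.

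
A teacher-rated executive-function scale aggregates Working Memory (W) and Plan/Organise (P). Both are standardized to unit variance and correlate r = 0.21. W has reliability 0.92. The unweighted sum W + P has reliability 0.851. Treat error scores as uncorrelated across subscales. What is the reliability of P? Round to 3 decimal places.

Var(W+P) = 2 + 2·0.21 = 2.420.
True-score variance = ρ_W + ρ_P + 2·0.21, so 0.851 = (0.92 + ρ_P + 0.42) / 2.420.
ρ_P = 0.851·2.420 − 0.92 − 0.42 = 0.719.

0.719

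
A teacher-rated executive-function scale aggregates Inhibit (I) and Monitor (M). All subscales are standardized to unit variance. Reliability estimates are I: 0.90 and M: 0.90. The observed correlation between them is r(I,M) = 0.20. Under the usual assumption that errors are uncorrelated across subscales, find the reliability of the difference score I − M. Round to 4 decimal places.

Var(I−M) = 1 + 1 − 2·0.20 = 2 − 0.4 = 1.6.
Because errors are independent across components, Cov(Tᵢ,Tⱼ) = Cov(Xᵢ,Xⱼ); the off-diagonal part of the true-score variance is the same as above.
True-score variance = [0.90 + 0.90] − 0.4 = 1.8 − 0.4 = 1.4.
Reliability = 1.4 / 1.6 = 0.8750.

0.8750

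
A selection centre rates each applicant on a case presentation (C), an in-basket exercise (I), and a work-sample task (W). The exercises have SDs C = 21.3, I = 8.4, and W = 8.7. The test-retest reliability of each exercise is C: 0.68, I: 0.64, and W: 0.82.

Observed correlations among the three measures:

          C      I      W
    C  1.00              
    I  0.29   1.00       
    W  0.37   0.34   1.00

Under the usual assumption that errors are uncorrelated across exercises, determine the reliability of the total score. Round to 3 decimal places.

Var(C+I+W) = 21.3² + 8.4² + 8.7² + 2·[21.3·8.4·0.29 + 21.3·8.7·0.37 + 8.4·8.7·0.34] = 599.94 + 290.597 = 890.537.
Under uncorrelated errors the observed covariances equal the true-score covariances, so only the own-variance terms attenuate.
True-score variance = [21.3²·0.68 + 8.4²·0.64 + 8.7²·0.82] + 290.597 = 415.733 + 290.597 = 706.331.
Reliability = 706.331 / 890.537 = 0.793.

0.793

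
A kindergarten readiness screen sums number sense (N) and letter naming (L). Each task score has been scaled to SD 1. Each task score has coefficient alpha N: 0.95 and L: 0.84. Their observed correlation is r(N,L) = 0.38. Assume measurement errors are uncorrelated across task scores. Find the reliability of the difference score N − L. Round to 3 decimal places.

0.831

Var(N−L) = 1 + 1 − 2·0.38 = 2 − 0.76 = 1.24.
Under uncorrelated errors the observed covariances equal the true-score covariances, so only the own-variance terms attenuate.
True-score variance = [0.95 + 0.84] − 0.76 = 1.79 − 0.76 = 1.03.
Reliability = 1.03 / 1.24 = 0.831.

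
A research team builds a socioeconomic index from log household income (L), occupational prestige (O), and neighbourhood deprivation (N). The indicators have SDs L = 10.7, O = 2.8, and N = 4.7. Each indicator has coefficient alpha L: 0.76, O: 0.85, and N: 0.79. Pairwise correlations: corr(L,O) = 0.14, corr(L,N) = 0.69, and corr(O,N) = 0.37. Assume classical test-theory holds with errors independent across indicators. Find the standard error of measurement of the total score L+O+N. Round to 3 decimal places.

Var(total) = 144.42 + 87.5274 = 231.947.
True-score variance = 111.127 + 87.5274 = 198.655, so reliability = 0.8565.
Error variance = 231.947 − 198.655 = 33.2925; SEM = √33.2925 = 5.770.

5.770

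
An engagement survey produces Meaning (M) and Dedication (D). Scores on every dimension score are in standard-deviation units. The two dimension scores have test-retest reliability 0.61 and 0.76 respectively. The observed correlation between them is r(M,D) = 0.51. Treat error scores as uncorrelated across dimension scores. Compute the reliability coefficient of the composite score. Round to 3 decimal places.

Var(M+D) = 2 + 2·[0.51] = 2 + 1.02 = 3.02.
With uncorrelated errors the cross-covariances are all true-score covariance, so they carry over unchanged; only the diagonal terms shrink to ρᵢσᵢ².
True-score variance = [0.61 + 0.76] + 1.02 = 1.37 + 1.02 = 2.39.
Reliability = 2.39 / 3.02 = 0.791.

0.791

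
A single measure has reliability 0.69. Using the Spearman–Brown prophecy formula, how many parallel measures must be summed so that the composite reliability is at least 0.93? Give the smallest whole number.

k ≥ ρ*(1−ρ₁)/(ρ₁(1−ρ*)) = 0.93·0.31 / (0.69·0.07) = 5.969.
Smallest integer k = 6.

6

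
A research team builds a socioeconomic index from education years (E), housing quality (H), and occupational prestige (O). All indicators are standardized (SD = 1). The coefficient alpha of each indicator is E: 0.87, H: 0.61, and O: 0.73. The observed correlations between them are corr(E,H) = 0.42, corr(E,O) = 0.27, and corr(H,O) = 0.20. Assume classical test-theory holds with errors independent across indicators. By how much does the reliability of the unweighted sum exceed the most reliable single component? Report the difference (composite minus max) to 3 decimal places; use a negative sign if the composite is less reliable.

Var(sum) = 3 + 1.78 = 4.78; true-score variance = 2.21 + 1.78 = 3.99; composite reliability = 0.8347.
Max component reliability = 0.8700.
Difference = 0.8347 − 0.8700 = -0.035.

-0.035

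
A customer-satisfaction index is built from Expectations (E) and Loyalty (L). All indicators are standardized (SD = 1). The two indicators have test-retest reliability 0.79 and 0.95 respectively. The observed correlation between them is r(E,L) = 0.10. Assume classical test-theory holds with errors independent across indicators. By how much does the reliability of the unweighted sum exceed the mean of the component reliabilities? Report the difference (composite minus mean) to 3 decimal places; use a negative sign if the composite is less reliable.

0.012

Var(sum) = 2 + 0.2 = 2.2; true-score variance = 1.74 + 0.2 = 1.94; composite reliability = 0.8818.
Mean component reliability = 0.8700.
Difference = 0.8818 − 0.8700 = 0.012.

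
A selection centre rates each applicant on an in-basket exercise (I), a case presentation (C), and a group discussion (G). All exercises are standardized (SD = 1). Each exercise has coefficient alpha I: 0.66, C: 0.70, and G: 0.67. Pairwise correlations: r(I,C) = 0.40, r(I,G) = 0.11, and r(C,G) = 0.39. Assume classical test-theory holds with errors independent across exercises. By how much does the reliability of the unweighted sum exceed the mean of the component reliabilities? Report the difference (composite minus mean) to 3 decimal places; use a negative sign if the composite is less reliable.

0.121

Var(sum) = 3 + 1.8 = 4.8; true-score variance = 2.03 + 1.8 = 3.83; composite reliability = 0.7979.
Mean component reliability = 0.6767.
Difference = 0.7979 − 0.6767 = 0.121.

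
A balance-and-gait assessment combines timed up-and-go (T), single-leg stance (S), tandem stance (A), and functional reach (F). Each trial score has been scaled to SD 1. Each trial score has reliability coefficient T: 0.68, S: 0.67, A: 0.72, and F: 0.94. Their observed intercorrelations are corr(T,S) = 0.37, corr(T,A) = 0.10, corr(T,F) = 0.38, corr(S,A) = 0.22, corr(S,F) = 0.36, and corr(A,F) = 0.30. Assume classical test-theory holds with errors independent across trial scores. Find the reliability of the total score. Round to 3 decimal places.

Var(T+S+A+F) = 4 + 2·[0.37 + 0.10 + 0.38 + 0.22 + 0.36 + 0.30] = 4 + 3.46 = 7.46.
Because errors are independent across components, Cov(Tᵢ,Tⱼ) = Cov(Xᵢ,Xⱼ); the off-diagonal part of the true-score variance is the same as above.
True-score variance = [0.68 + 0.67 + 0.72 + 0.94] + 3.46 = 3.01 + 3.46 = 6.47.
Reliability = 6.47 / 7.46 = 0.867.

0.867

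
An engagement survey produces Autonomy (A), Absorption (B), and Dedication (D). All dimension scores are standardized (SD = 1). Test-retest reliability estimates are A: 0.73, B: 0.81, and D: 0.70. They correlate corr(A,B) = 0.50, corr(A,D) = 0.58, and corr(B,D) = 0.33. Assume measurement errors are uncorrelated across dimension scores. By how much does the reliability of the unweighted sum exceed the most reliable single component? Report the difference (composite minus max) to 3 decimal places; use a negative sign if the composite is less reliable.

0.059

Var(sum) = 3 + 2.82 = 5.82; true-score variance = 2.24 + 2.82 = 5.06; composite reliability = 0.8694.
Max component reliability = 0.8100.
Difference = 0.8694 − 0.8100 = 0.059.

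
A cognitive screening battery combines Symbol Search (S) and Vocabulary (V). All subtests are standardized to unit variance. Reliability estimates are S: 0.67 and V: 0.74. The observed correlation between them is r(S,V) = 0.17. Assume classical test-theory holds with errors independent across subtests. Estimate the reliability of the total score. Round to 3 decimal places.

0.748

Var(S+V) = 2 + 2·[0.17] = 2 + 0.34 = 2.34.
Under uncorrelated errors the observed covariances equal the true-score covariances, so only the own-variance terms attenuate.
True-score variance = [0.67 + 0.74] + 0.34 = 1.41 + 0.34 = 1.75.
Reliability = 1.75 / 2.34 = 0.748.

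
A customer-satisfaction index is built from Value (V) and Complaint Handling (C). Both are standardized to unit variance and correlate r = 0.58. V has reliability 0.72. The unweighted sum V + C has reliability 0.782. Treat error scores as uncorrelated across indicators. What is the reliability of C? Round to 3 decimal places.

Var(V+C) = 2 + 2·0.58 = 3.160.
True-score variance = ρ_V + ρ_C + 2·0.58, so 0.782 = (0.72 + ρ_C + 1.16) / 3.160.
ρ_C = 0.782·3.160 − 0.72 − 1.16 = 0.591.

0.591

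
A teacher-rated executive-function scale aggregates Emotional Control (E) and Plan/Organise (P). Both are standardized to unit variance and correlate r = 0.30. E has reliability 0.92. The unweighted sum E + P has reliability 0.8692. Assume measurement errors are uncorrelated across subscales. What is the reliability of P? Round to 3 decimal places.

Var(E+P) = 2 + 2·0.30 = 2.600.
True-score variance = ρ_E + ρ_P + 2·0.30, so 0.8692 = (0.92 + ρ_P + 0.60) / 2.600.
ρ_P = 0.8692·2.600 − 0.92 − 0.60 = 0.740.

0.740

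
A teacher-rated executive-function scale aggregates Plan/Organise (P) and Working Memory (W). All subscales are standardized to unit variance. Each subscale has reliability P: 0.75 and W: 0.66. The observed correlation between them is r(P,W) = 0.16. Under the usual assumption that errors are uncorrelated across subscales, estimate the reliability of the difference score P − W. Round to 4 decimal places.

0.6488

Var(P−W) = 1 + 1 − 2·0.16 = 2 − 0.32 = 1.68.
Because errors are independent across components, Cov(Tᵢ,Tⱼ) = Cov(Xᵢ,Xⱼ); the off-diagonal part of the true-score variance is the same as above.
True-score variance = [0.75 + 0.66] − 0.32 = 1.41 − 0.32 = 1.09.
Reliability = 1.09 / 1.68 = 0.6488.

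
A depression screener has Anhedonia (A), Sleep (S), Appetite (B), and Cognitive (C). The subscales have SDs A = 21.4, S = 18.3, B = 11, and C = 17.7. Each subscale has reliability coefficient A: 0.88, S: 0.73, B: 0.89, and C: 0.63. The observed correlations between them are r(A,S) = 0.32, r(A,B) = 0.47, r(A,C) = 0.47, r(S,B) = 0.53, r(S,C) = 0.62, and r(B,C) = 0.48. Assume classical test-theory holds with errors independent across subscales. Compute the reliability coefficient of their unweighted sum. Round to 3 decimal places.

Var(A+S+B+C) = 21.4² + 18.3² + 11² + 17.7² + 2·[21.4·18.3·0.32 + 21.4·11·0.47 + 21.4·17.7·0.47 + 18.3·11·0.53 + 18.3·17.7·0.62 + 11·17.7·0.48] = 1227.14 + 1629.9 = 2857.04.
With uncorrelated errors the cross-covariances are all true-score covariance, so they carry over unchanged; only the diagonal terms shrink to ρᵢσᵢ².
True-score variance = [21.4²·0.88 + 18.3²·0.73 + 11²·0.89 + 17.7²·0.63] + 1629.9 = 952.537 + 1629.9 = 2582.44.
Reliability = 2582.44 / 2857.04 = 0.904.

0.904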